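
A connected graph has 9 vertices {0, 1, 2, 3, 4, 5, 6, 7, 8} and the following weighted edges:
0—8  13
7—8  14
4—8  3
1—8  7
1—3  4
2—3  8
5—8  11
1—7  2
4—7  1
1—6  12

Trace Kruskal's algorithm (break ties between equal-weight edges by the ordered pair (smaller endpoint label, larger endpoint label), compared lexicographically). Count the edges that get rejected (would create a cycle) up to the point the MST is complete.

Kruskal: consider edges lightest-first.
4—7 (1): add — endpoints in different components.
1—7 (2): add — endpoints in different components.
4—8 (3): add — endpoints in different components.
1—3 (4): add — endpoints in different components.
1—8 (7): skip — 1 and 8 already connected.
2—3 (8): add — endpoints in different components.
5—8 (11): add — endpoints in different components.
1—6 (12): add — endpoints in different components.
0—8 (13): add — endpoints in different components.
Edges rejected before the tree was complete: 1.

1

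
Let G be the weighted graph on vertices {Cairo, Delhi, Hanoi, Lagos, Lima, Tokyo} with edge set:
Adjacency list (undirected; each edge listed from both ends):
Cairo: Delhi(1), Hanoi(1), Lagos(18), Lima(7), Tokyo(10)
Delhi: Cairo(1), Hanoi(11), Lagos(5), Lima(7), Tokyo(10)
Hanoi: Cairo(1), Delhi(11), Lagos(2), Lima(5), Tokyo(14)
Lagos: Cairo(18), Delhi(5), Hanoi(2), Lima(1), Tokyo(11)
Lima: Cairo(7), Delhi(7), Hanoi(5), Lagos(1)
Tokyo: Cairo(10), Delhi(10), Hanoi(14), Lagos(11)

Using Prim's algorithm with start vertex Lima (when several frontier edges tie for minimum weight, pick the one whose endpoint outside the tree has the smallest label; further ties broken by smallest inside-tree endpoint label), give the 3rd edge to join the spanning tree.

Cairo-Hanoi

Grow the tree from Lima using Prim:
Step 1: frontier [Lagos—Lima 1, Hanoi—Lima 5, Cairo—Lima 7, Delhi—Lima 7] → take Lagos—Lima (1); add Lagos.
Step 2: frontier [Hanoi—Lagos 2, Delhi—Lagos 5, Lagos—Tokyo 11, Cairo—Lagos 18, Hanoi—Lima 5, Cairo—Lima 7, Delhi—Lima 7] → take Hanoi—Lagos (2); add Hanoi.
Step 3: frontier [Cairo—Hanoi 1, Delhi—Hanoi 11, Hanoi—Tokyo 14, Delhi—Lagos 5, Lagos—Tokyo 11, Cairo—Lagos 18, Cairo—Lima 7, Delhi—Lima 7] → take Cairo—Hanoi (1); add Cairo.
Step 4: frontier [Cairo—Delhi 1, Cairo—Tokyo 10, Delhi—Hanoi 11, Hanoi—Tokyo 14, Delhi—Lagos 5, Lagos—Tokyo 11, Delhi—Lima 7] → take Cairo—Delhi (1); add Delhi.
Step 5: frontier [Cairo—Tokyo 10, Delhi—Tokyo 10, Hanoi—Tokyo 14, Lagos—Tokyo 11] → take Cairo—Tokyo (10); add Tokyo.
The 3rd edge added is Cairo—Hanoi.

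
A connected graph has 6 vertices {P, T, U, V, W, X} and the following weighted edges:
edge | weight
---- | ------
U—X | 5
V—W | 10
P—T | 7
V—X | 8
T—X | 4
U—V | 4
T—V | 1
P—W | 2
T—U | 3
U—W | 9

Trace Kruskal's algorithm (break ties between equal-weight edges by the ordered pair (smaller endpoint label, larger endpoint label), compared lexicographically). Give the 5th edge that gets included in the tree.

Sort edges by weight, then run Kruskal:
T—V (1): add. Components now {X} {T,V} {U} {W} {P}
P—W (2): add. Components now {X} {T,V} {U} {P,W}
T—U (3): add. Components now {X} {T,U,V} {P,W}
T—X (4): add. Components now {T,U,V,X} {P,W}
U—V (4): skip — V and U already connected.
U—X (5): skip — X and U already connected.
P—T (7): add. Components now {P,T,U,V,W,X}
The 5th edge added is P—T.

P-T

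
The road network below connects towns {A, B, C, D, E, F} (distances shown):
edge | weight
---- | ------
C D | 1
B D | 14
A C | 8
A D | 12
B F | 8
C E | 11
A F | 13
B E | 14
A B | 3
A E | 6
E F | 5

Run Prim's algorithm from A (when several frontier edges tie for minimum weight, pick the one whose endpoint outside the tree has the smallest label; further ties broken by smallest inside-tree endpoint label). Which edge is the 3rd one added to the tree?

Grow the tree from A using Prim:
Step 1: cheapest edge leaving the tree is A B (3); add B.
Step 2: cheapest edge leaving the tree is A E (6); add E.
Step 3: cheapest edge leaving the tree is E F (5); add F.
Step 4: cheapest edge leaving the tree is A C (8); add C.
Step 5: cheapest edge leaving the tree is C D (1); add D.
The 3rd edge added is E F.

E-F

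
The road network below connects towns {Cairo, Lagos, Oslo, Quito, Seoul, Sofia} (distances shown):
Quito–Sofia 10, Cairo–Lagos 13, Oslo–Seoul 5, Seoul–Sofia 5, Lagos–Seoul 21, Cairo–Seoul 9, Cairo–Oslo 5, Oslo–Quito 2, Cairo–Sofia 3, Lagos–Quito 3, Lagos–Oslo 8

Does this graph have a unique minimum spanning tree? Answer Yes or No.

No

Kruskal's algorithm — process edges by increasing weight (ties by edge label):
Oslo–Quito (2): add. Components now {Oslo,Quito} {Cairo} {Lagos} {Seoul} {Sofia}
Cairo–Sofia (3): add. Components now {Oslo,Quito} {Cairo,Sofia} {Lagos} {Seoul}
Lagos–Quito (3): add. Components now {Lagos,Oslo,Quito} {Cairo,Sofia} {Seoul}
Cairo–Oslo (5): add. Components now {Cairo,Lagos,Oslo,Quito,Sofia} {Seoul}
Oslo–Seoul (5): add. Components now {Cairo,Lagos,Oslo,Quito,Seoul,Sofia}
Non-tree edge Seoul–Sofia has weight 5, equal to the heaviest edge on its tree cycle — swapping gives another MST of the same weight. Not unique.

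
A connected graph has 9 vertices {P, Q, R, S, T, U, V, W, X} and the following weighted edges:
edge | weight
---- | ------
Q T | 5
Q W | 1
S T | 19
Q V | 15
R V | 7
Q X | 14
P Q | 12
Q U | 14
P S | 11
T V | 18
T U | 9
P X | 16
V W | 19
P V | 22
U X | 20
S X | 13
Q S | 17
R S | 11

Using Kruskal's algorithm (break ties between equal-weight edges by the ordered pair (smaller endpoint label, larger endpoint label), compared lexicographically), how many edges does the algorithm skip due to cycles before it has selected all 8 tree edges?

0

Kruskal: consider edges lightest-first.
Q W (1): add — endpoints in different components.
Q T (5): add — endpoints in different components.
R V (7): add — endpoints in different components.
T U (9): add — endpoints in different components.
P S (11): add — endpoints in different components.
R S (11): add — endpoints in different components.
P Q (12): add — endpoints in different components.
S X (13): add — endpoints in different components.
Edges rejected before the tree was complete: 0.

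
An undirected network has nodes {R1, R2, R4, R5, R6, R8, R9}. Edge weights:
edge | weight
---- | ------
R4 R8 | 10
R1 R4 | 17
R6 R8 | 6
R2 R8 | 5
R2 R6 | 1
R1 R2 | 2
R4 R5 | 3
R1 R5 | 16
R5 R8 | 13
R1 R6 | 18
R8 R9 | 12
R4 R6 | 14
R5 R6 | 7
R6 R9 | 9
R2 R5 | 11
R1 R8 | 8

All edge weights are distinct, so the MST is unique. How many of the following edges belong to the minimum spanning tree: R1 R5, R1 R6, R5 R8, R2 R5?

0

Sort edges by weight, then run Kruskal:
R2 R6 (1): add. Components now {R1} {R2,R6} {R5} {R8} {R9} {R4}
R1 R2 (2): add. Components now {R1,R2,R6} {R5} {R8} {R9} {R4}
R4 R5 (3): add. Components now {R1,R2,R6} {R4,R5} {R8} {R9}
R2 R8 (5): add. Components now {R1,R2,R6,R8} {R4,R5} {R9}
R6 R8 (6): skip — R6 and R8 already connected.
R5 R6 (7): add. Components now {R1,R2,R4,R5,R6,R8} {R9}
R1 R8 (8): skip — R1 and R8 already connected.
R6 R9 (9): add. Components now {R1,R2,R4,R5,R6,R8,R9}
MST edge set: {R2 R6, R1 R2, R4 R5, R2 R8, R5 R6, R6 R9}.
Of the listed edges, {} are in the MST → 0.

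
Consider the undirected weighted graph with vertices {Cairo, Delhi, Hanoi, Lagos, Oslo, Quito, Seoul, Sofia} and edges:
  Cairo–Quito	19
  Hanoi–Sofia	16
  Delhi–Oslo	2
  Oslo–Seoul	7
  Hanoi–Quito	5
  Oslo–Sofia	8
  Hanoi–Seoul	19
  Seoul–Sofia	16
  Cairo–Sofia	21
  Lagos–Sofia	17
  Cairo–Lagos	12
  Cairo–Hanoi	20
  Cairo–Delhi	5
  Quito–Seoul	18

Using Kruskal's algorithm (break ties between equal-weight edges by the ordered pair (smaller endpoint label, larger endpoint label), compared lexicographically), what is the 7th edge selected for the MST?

Hanoi-Sofia

Kruskal: consider edges lightest-first.
Delhi–Oslo (2): add — endpoints in different components.
Cairo–Delhi (5): add — endpoints in different components.
Hanoi–Quito (5): add — endpoints in different components.
Oslo–Seoul (7): add — endpoints in different components.
Oslo–Sofia (8): add — endpoints in different components.
Cairo–Lagos (12): add — endpoints in different components.
Hanoi–Sofia (16): add — endpoints in different components.
The 7th edge added is Hanoi–Sofia.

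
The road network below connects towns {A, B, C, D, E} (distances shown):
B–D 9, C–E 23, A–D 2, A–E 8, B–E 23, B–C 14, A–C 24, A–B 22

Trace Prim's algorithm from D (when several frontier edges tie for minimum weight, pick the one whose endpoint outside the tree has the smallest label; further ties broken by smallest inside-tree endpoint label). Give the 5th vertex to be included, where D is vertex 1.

C

Grow the tree from D using Prim:
Step 1: frontier [A–D 2, B–D 9] → take A–D (2); add A.
Step 2: frontier [A–E 8, A–B 22, A–C 24, B–D 9] → take A–E (8); add E.
Step 3: frontier [A–B 22, A–C 24, B–D 9, B–E 23, C–E 23] → take B–D (9); add B.
Step 4: frontier [A–C 24, B–C 14, C–E 23] → take B–C (14); add C.
Vertex order: D, A, E, B, C. The 5th vertex is C.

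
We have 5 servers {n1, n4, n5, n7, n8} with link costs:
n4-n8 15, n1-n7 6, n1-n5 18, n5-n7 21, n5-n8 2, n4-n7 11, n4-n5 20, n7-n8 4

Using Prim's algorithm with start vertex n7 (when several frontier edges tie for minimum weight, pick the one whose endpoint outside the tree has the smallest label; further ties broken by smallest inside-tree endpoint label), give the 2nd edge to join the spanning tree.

Prim, starting at n7.
Step 1: frontier [n7-n8 4, n1-n7 6, n4-n7 11, n5-n7 21] → take n7-n8 (4); add n8.
Step 2: frontier [n1-n7 6, n4-n7 11, n5-n7 21, n5-n8 2, n4-n8 15] → take n5-n8 (2); add n5.
Step 3: frontier [n1-n5 18, n4-n5 20, n1-n7 6, n4-n7 11, n4-n8 15] → take n1-n7 (6); add n1.
Step 4: frontier [n4-n5 20, n4-n7 11, n4-n8 15] → take n4-n7 (11); add n4.
The 2nd edge added is n5-n8.

n5-n8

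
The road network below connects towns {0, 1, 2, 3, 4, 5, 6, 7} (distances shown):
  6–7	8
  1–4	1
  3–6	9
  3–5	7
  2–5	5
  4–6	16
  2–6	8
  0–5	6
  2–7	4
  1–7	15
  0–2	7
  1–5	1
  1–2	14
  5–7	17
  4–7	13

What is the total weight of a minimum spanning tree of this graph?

Kruskal: consider edges lightest-first.
1–4 (1): add — endpoints in different components.
1–5 (1): add — endpoints in different components.
2–7 (4): add — endpoints in different components.
2–5 (5): add — endpoints in different components.
0–5 (6): add — endpoints in different components.
0–2 (7): skip — 0 and 2 already connected.
3–5 (7): add — endpoints in different components.
2–6 (8): add — endpoints in different components.
MST edges: 1–4, 1–5, 2–7, 2–5, 0–5, 3–5, 2–6; total weight 1+1+4+5+6+7+8 = 32.

32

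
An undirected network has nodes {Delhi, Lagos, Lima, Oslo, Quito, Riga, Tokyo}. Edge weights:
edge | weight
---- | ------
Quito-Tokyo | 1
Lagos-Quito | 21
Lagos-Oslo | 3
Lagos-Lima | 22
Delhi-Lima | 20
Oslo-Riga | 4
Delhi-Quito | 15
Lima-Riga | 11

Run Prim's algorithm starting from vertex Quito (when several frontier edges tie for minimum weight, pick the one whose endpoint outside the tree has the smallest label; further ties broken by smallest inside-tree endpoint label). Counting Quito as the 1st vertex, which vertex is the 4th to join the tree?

Prim's algorithm from Quito:
Step 1: frontier [Quito-Tokyo 1, Delhi-Quito 15, Lagos-Quito 21] → take Quito-Tokyo (1); add Tokyo.
Step 2: frontier [Delhi-Quito 15, Lagos-Quito 21] → take Delhi-Quito (15); add Delhi.
Step 3: frontier [Delhi-Lima 20, Lagos-Quito 21] → take Delhi-Lima (20); add Lima.
Step 4: frontier [Lima-Riga 11, Lagos-Lima 22, Lagos-Quito 21] → take Lima-Riga (11); add Riga.
Step 5: frontier [Lagos-Lima 22, Lagos-Quito 21, Oslo-Riga 4] → take Oslo-Riga (4); add Oslo.
Step 6: frontier [Lagos-Lima 22, Lagos-Oslo 3, Lagos-Quito 21] → take Lagos-Oslo (3); add Lagos.
Vertex order: Quito, Tokyo, Delhi, Lima, Riga, Oslo, Lagos. The 4th vertex is Lima.

Lima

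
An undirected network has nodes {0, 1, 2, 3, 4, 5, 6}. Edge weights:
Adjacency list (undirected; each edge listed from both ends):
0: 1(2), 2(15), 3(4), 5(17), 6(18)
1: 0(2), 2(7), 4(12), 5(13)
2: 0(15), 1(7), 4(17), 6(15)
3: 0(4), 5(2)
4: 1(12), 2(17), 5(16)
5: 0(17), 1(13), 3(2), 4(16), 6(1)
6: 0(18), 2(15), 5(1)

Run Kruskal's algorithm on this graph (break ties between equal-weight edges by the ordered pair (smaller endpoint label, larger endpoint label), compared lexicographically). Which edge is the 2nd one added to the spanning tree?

0-1

Kruskal's algorithm — process edges by increasing weight (ties by edge label):
5 6 (1): add. Components now {0} {1} {2} {3} {4} {5,6}
0 1 (2): add. Components now {0,1} {2} {3} {4} {5,6}
3 5 (2): add. Components now {0,1} {2} {3,5,6} {4}
0 3 (4): add. Components now {0,1,3,5,6} {2} {4}
1 2 (7): add. Components now {0,1,2,3,5,6} {4}
1 4 (12): add. Components now {0,1,2,3,4,5,6}
The 2nd edge added is 0 1.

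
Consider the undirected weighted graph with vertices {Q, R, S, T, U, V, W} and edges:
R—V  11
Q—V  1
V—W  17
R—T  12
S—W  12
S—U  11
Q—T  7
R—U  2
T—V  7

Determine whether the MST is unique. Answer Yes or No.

No

Sort edges by weight, then run Kruskal:
Q—V (1): add — endpoints in different components.
R—U (2): add — endpoints in different components.
Q—T (7): add — endpoints in different components.
T—V (7): skip — V and T already connected.
R—V (11): add — endpoints in different components.
S—U (11): add — endpoints in different components.
R—T (12): skip — R and T already connected.
S—W (12): add — endpoints in different components.
Non-tree edge T—V has weight 7, equal to the heaviest edge on its tree cycle — swapping gives another MST of the same weight. Not unique.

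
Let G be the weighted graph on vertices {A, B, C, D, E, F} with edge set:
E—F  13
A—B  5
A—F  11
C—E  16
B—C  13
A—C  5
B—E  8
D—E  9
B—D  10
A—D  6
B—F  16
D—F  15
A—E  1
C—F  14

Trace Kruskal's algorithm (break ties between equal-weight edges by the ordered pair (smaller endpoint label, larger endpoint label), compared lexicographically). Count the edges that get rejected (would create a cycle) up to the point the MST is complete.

Sort edges by weight, then run Kruskal:
A—E (1): add. Components now {A,E} {B} {C} {D} {F}
A—B (5): add. Components now {A,B,E} {C} {D} {F}
A—C (5): add. Components now {A,B,C,E} {D} {F}
A—D (6): add. Components now {A,B,C,D,E} {F}
B—E (8): skip — B and E already connected.
D—E (9): skip — D and E already connected.
B—D (10): skip — B and D already connected.
A—F (11): add. Components now {A,B,C,D,E,F}
Edges rejected before the tree was complete: 3.

3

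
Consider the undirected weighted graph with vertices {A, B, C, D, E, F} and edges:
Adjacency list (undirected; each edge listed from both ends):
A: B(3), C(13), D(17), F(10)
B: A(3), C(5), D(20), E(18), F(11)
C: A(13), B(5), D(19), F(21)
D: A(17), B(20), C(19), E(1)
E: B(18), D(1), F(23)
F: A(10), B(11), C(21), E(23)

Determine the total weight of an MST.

36

Grow the tree from F using Prim:
Step 1: frontier [A F 10, B F 11, C F 21, E F 23] → take A F (10); add A.
Step 2: frontier [A B 3, A C 13, A D 17, B F 11, C F 21, E F 23] → take A B (3); add B.
Step 3: frontier [A C 13, A D 17, B C 5, B E 18, B D 20, C F 21, E F 23] → take B C (5); add C.
Step 4: frontier [A D 17, B E 18, B D 20, C D 19, E F 23] → take A D (17); add D.
Step 5: frontier [B E 18, D E 1, E F 23] → take D E (1); add E.
MST edges: A F, A B, B C, A D, D E; total weight 10+3+5+17+1 = 36.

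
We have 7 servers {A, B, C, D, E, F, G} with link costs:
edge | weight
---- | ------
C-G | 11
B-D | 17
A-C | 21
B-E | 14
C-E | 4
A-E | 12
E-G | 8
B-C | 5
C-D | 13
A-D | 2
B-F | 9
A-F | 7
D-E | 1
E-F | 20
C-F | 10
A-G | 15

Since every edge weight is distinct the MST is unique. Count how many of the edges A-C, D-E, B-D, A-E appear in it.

1

Sort edges by weight, then run Kruskal:
D-E (1): add. Components now {A} {B} {C} {D,E} {F} {G}
A-D (2): add. Components now {A,D,E} {B} {C} {F} {G}
C-E (4): add. Components now {A,C,D,E} {B} {F} {G}
B-C (5): add. Components now {A,B,C,D,E} {F} {G}
A-F (7): add. Components now {A,B,C,D,E,F} {G}
E-G (8): add. Components now {A,B,C,D,E,F,G}
MST edge set: {D-E, A-D, C-E, B-C, A-F, E-G}.
Of the listed edges, {D-E} are in the MST → 1.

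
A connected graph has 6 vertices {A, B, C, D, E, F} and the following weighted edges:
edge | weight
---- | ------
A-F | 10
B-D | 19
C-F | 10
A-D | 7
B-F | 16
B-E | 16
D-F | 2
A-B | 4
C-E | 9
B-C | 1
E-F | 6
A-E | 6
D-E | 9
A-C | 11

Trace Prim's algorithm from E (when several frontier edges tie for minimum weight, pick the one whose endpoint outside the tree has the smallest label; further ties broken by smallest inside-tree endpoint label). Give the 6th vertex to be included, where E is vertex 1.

D

Grow the tree from E using Prim:
Step 1: cheapest edge leaving the tree is A-E (6); add A.
Step 2: cheapest edge leaving the tree is A-B (4); add B.
Step 3: cheapest edge leaving the tree is B-C (1); add C.
Step 4: cheapest edge leaving the tree is E-F (6); add F.
Step 5: cheapest edge leaving the tree is D-F (2); add D.
Vertex order: E, A, B, C, F, D. The 6th vertex is D.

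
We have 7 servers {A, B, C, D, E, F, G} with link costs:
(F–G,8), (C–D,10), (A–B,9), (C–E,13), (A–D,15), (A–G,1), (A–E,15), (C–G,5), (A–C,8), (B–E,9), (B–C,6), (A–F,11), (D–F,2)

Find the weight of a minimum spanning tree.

Prim's algorithm from E:
Step 1: cheapest edge leaving the tree is B–E (9); add B.
Step 2: cheapest edge leaving the tree is B–C (6); add C.
Step 3: cheapest edge leaving the tree is C–G (5); add G.
Step 4: cheapest edge leaving the tree is A–G (1); add A.
Step 5: cheapest edge leaving the tree is F–G (8); add F.
Step 6: cheapest edge leaving the tree is D–F (2); add D.
MST edges: B–E, B–C, C–G, A–G, F–G, D–F; total weight 9+6+5+1+8+2 = 31.

31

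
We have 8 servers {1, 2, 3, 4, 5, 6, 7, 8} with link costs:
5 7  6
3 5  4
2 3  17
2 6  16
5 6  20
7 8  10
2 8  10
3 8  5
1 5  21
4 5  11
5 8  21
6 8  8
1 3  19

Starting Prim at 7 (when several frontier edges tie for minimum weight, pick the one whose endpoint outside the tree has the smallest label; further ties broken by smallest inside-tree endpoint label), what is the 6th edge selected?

4-5

Grow the tree from 7 using Prim:
Step 1: frontier [5 7 6, 7 8 10] → take 5 7 (6); add 5.
Step 2: frontier [3 5 4, 4 5 11, 5 6 20, 1 5 21, 5 8 21, 7 8 10] → take 3 5 (4); add 3.
Step 3: frontier [3 8 5, 2 3 17, 1 3 19, 4 5 11, 5 6 20, 1 5 21, 5 8 21, 7 8 10] → take 3 8 (5); add 8.
Step 4: frontier [2 3 17, 1 3 19, 4 5 11, 5 6 20, 1 5 21, 6 8 8, 2 8 10] → take 6 8 (8); add 6.
Step 5: frontier [2 3 17, 1 3 19, 4 5 11, 1 5 21, 2 6 16, 2 8 10] → take 2 8 (10); add 2.
Step 6: frontier [1 3 19, 4 5 11, 1 5 21] → take 4 5 (11); add 4.
Step 7: frontier [1 3 19, 1 5 21] → take 1 3 (19); add 1.
The 6th edge added is 4 5.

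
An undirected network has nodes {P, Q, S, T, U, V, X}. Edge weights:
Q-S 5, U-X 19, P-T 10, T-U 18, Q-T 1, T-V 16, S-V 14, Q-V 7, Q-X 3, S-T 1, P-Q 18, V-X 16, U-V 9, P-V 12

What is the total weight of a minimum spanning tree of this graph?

Kruskal's algorithm — process edges by increasing weight (ties by edge label):
Q-T (1): add — endpoints in different components.
S-T (1): add — endpoints in different components.
Q-X (3): add — endpoints in different components.
Q-S (5): skip — S and Q already connected.
Q-V (7): add — endpoints in different components.
U-V (9): add — endpoints in different components.
P-T (10): add — endpoints in different components.
MST edges: Q-T, S-T, Q-X, Q-V, U-V, P-T; total weight 1+1+3+7+9+10 = 31.

31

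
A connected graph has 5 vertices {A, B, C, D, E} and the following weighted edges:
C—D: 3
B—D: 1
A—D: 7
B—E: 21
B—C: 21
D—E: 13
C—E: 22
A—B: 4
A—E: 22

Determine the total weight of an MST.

Kruskal: consider edges lightest-first.
B—D (1): add — endpoints in different components.
C—D (3): add — endpoints in different components.
A—B (4): add — endpoints in different components.
A—D (7): skip — A and D already connected.
D—E (13): add — endpoints in different components.
MST edges: B—D, C—D, A—B, D—E; total weight 1+3+4+13 = 21.

21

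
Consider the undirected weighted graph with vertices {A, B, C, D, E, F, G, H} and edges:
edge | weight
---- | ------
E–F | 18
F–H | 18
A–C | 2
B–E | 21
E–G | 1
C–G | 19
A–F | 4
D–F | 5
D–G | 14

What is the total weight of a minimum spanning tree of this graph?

Kruskal's algorithm — process edges by increasing weight (ties by edge label):
E–G (1): add — endpoints in different components.
A–C (2): add — endpoints in different components.
A–F (4): add — endpoints in different components.
D–F (5): add — endpoints in different components.
D–G (14): add — endpoints in different components.
E–F (18): skip — E and F already connected.
F–H (18): add — endpoints in different components.
C–G (19): skip — C and G already connected.
B–E (21): add — endpoints in different components.
MST edges: E–G, A–C, A–F, D–F, D–G, F–H, B–E; total weight 1+2+4+5+14+18+21 = 65.

65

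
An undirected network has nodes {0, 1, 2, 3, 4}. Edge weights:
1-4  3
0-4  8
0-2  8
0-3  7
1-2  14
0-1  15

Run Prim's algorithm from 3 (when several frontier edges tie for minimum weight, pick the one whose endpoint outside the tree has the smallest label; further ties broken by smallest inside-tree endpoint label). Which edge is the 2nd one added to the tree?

Prim's algorithm from 3:
Step 1: cheapest edge leaving the tree is 0-3 (7); add 0.
Step 2: cheapest edge leaving the tree is 0-2 (8); add 2.
Step 3: cheapest edge leaving the tree is 0-4 (8); add 4.
Step 4: cheapest edge leaving the tree is 1-4 (3); add 1.
The 2nd edge added is 0-2.

0-2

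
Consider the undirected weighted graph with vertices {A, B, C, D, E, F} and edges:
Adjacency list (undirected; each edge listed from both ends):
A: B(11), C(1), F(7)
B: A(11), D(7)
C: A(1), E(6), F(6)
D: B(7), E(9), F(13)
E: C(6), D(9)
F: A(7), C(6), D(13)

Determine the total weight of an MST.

Grow the tree from C using Prim:
Step 1: frontier [A–C 1, C–E 6, C–F 6] → take A–C (1); add A.
Step 2: frontier [A–F 7, A–B 11, C–E 6, C–F 6] → take C–E (6); add E.
Step 3: frontier [A–F 7, A–B 11, C–F 6, D–E 9] → take C–F (6); add F.
Step 4: frontier [A–B 11, D–E 9, D–F 13] → take D–E (9); add D.
Step 5: frontier [A–B 11, B–D 7] → take B–D (7); add B.
MST edges: A–C, C–E, C–F, D–E, B–D; total weight 1+6+6+9+7 = 29.

29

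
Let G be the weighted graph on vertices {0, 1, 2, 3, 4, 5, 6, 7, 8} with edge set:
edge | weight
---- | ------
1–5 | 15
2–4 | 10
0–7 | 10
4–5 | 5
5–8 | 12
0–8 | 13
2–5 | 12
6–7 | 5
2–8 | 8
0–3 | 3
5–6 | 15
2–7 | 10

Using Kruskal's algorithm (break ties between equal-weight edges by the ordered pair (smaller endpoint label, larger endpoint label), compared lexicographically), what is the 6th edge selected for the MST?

Sort edges by weight, then run Kruskal:
0–3 (3): add — endpoints in different components.
4–5 (5): add — endpoints in different components.
6–7 (5): add — endpoints in different components.
2–8 (8): add — endpoints in different components.
0–7 (10): add — endpoints in different components.
2–4 (10): add — endpoints in different components.
2–7 (10): add — endpoints in different components.
2–5 (12): skip — 2 and 5 already connected.
5–8 (12): skip — 5 and 8 already connected.
0–8 (13): skip — 0 and 8 already connected.
1–5 (15): add — endpoints in different components.
The 6th edge added is 2–4.

2-4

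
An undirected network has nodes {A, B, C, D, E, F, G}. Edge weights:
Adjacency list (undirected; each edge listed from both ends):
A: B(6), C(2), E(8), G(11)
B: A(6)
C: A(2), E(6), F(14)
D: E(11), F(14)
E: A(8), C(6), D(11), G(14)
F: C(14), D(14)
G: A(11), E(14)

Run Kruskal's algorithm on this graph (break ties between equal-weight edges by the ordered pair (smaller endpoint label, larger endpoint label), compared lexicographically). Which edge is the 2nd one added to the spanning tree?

Sort edges by weight, then run Kruskal:
A-C (2): add. Components now {A,C} {B} {D} {E} {F} {G}
A-B (6): add. Components now {A,B,C} {D} {E} {F} {G}
C-E (6): add. Components now {A,B,C,E} {D} {F} {G}
A-E (8): skip — A and E already connected.
A-G (11): add. Components now {A,B,C,E,G} {D} {F}
D-E (11): add. Components now {A,B,C,D,E,G} {F}
C-F (14): add. Components now {A,B,C,D,E,F,G}
The 2nd edge added is A-B.

A-B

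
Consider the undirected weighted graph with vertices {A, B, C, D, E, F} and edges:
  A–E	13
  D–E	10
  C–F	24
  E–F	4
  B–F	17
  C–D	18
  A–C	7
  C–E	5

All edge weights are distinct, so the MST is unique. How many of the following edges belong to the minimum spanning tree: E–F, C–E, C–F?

Sort edges by weight, then run Kruskal:
E–F (4): add — endpoints in different components.
C–E (5): add — endpoints in different components.
A–C (7): add — endpoints in different components.
D–E (10): add — endpoints in different components.
A–E (13): skip — A and E already connected.
B–F (17): add — endpoints in different components.
MST edge set: {E–F, C–E, A–C, D–E, B–F}.
Of the listed edges, {E–F, C–E} are in the MST → 2.

2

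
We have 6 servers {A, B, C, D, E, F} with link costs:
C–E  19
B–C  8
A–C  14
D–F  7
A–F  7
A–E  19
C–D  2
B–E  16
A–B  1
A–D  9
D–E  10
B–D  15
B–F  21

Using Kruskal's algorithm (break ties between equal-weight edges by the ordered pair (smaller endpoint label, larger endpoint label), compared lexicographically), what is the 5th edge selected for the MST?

Kruskal's algorithm — process edges by increasing weight (ties by edge label):
A–B (1): add — endpoints in different components.
C–D (2): add — endpoints in different components.
A–F (7): add — endpoints in different components.
D–F (7): add — endpoints in different components.
B–C (8): skip — B and C already connected.
A–D (9): skip — A and D already connected.
D–E (10): add — endpoints in different components.
The 5th edge added is D–E.

D-E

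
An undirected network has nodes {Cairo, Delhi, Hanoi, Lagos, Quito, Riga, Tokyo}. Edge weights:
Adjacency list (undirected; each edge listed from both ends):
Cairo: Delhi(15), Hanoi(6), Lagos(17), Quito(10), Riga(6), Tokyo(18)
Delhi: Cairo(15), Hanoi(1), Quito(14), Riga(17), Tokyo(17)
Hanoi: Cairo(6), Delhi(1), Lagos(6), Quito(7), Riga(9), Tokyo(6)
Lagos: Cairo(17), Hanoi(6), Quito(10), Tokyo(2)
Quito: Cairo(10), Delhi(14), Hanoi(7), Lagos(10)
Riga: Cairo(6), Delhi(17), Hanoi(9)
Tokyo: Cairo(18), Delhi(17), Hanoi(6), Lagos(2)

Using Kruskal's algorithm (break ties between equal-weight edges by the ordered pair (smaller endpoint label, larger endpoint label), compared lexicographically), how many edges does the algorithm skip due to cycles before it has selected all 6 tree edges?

1

Kruskal: consider edges lightest-first.
Delhi Hanoi (1): add — endpoints in different components.
Lagos Tokyo (2): add — endpoints in different components.
Cairo Hanoi (6): add — endpoints in different components.
Cairo Riga (6): add — endpoints in different components.
Hanoi Lagos (6): add — endpoints in different components.
Hanoi Tokyo (6): skip — Hanoi and Tokyo already connected.
Hanoi Quito (7): add — endpoints in different components.
Edges rejected before the tree was complete: 1.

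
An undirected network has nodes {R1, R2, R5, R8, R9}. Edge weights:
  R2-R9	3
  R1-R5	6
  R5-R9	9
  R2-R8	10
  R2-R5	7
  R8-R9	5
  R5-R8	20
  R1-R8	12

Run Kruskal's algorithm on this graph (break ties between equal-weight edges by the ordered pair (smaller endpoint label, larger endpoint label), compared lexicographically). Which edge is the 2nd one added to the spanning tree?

R8-R9

Kruskal: consider edges lightest-first.
R2-R9 (3): add. Components now {R2,R9} {R1} {R5} {R8}
R8-R9 (5): add. Components now {R2,R8,R9} {R1} {R5}
R1-R5 (6): add. Components now {R2,R8,R9} {R1,R5}
R2-R5 (7): add. Components now {R1,R2,R5,R8,R9}
The 2nd edge added is R8-R9.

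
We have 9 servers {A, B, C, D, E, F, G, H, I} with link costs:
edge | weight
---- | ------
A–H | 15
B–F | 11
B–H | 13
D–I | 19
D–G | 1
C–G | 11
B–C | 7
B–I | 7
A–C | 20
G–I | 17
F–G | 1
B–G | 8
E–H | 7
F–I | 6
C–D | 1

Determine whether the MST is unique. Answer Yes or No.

Kruskal: consider edges lightest-first.
C–D (1): add — endpoints in different components.
D–G (1): add — endpoints in different components.
F–G (1): add — endpoints in different components.
F–I (6): add — endpoints in different components.
B–C (7): add — endpoints in different components.
B–I (7): skip — B and I already connected.
E–H (7): add — endpoints in different components.
B–G (8): skip — B and G already connected.
B–F (11): skip — B and F already connected.
C–G (11): skip — C and G already connected.
B–H (13): add — endpoints in different components.
A–H (15): add — endpoints in different components.
Non-tree edge B–I has weight 7, equal to the heaviest edge on its tree cycle — swapping gives another MST of the same weight. Not unique.

No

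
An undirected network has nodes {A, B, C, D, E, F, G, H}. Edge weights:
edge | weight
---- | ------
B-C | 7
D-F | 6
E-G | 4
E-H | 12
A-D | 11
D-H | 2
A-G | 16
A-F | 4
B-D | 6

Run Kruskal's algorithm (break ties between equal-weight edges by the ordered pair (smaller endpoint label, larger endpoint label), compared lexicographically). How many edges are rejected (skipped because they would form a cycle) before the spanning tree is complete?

Kruskal: consider edges lightest-first.
D-H (2): add — endpoints in different components.
A-F (4): add — endpoints in different components.
E-G (4): add — endpoints in different components.
B-D (6): add — endpoints in different components.
D-F (6): add — endpoints in different components.
B-C (7): add — endpoints in different components.
A-D (11): skip — A and D already connected.
E-H (12): add — endpoints in different components.
Edges rejected before the tree was complete: 1.

1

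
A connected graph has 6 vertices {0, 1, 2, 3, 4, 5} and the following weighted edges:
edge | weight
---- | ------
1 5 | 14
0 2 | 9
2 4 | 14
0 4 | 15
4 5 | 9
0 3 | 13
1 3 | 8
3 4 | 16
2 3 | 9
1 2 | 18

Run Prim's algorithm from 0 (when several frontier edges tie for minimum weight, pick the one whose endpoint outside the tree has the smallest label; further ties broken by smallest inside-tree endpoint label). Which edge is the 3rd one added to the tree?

1-3

Prim's algorithm from 0:
Step 1: cheapest edge leaving the tree is 0 2 (9); add 2.
Step 2: cheapest edge leaving the tree is 2 3 (9); add 3.
Step 3: cheapest edge leaving the tree is 1 3 (8); add 1.
Step 4: cheapest edge leaving the tree is 2 4 (14); add 4.
Step 5: cheapest edge leaving the tree is 4 5 (9); add 5.
The 3rd edge added is 1 3.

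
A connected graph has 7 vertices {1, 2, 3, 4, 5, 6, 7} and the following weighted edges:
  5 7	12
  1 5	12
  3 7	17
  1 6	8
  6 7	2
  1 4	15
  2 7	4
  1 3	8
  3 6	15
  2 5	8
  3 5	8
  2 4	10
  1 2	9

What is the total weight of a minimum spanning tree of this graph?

40

Kruskal: consider edges lightest-first.
6 7 (2): add — endpoints in different components.
2 7 (4): add — endpoints in different components.
1 3 (8): add — endpoints in different components.
1 6 (8): add — endpoints in different components.
2 5 (8): add — endpoints in different components.
3 5 (8): skip — 3 and 5 already connected.
1 2 (9): skip — 1 and 2 already connected.
2 4 (10): add — endpoints in different components.
MST edges: 6 7, 2 7, 1 3, 1 6, 2 5, 2 4; total weight 2+4+8+8+8+10 = 40.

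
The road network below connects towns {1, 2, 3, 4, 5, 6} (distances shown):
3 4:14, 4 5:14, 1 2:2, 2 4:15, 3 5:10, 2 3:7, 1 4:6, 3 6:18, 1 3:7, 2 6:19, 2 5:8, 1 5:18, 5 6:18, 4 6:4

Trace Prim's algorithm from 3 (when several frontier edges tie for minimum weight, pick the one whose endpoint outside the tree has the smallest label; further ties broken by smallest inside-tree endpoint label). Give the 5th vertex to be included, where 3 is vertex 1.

Prim's algorithm from 3:
Step 1: frontier [1 3 7, 2 3 7, 3 5 10, 3 4 14, 3 6 18] → take 1 3 (7); add 1.
Step 2: frontier [1 2 2, 1 4 6, 1 5 18, 2 3 7, 3 5 10, 3 4 14, 3 6 18] → take 1 2 (2); add 2.
Step 3: frontier [1 4 6, 1 5 18, 2 5 8, 2 4 15, 2 6 19, 3 5 10, 3 4 14, 3 6 18] → take 1 4 (6); add 4.
Step 4: frontier [1 5 18, 2 5 8, 2 6 19, 3 5 10, 3 6 18, 4 6 4, 4 5 14] → take 4 6 (4); add 6.
Step 5: frontier [1 5 18, 2 5 8, 3 5 10, 4 5 14, 5 6 18] → take 2 5 (8); add 5.
Vertex order: 3, 1, 2, 4, 6, 5. The 5th vertex is 6.

6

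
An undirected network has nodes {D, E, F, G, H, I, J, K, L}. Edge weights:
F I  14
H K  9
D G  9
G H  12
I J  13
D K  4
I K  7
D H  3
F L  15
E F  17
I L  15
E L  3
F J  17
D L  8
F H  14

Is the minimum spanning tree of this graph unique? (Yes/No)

Kruskal: consider edges lightest-first.
D H (3): add — endpoints in different components.
E L (3): add — endpoints in different components.
D K (4): add — endpoints in different components.
I K (7): add — endpoints in different components.
D L (8): add — endpoints in different components.
D G (9): add — endpoints in different components.
H K (9): skip — H and K already connected.
G H (12): skip — G and H already connected.
I J (13): add — endpoints in different components.
F H (14): add — endpoints in different components.
Non-tree edge F I has weight 14, equal to the heaviest edge on its tree cycle — swapping gives another MST of the same weight. Not unique.

No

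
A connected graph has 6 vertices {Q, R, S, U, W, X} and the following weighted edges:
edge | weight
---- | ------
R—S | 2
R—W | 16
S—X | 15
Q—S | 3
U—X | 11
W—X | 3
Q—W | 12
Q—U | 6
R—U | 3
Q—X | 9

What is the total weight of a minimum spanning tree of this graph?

Sort edges by weight, then run Kruskal:
R—S (2): add — endpoints in different components.
Q—S (3): add — endpoints in different components.
R—U (3): add — endpoints in different components.
W—X (3): add — endpoints in different components.
Q—U (6): skip — Q and U already connected.
Q—X (9): add — endpoints in different components.
MST edges: R—S, Q—S, R—U, W—X, Q—X; total weight 2+3+3+3+9 = 20.

20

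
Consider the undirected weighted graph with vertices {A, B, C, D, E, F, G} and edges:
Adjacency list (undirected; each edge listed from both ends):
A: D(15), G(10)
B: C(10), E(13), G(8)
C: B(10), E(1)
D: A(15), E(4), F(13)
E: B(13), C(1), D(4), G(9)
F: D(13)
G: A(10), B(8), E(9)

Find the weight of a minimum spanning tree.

Kruskal: consider edges lightest-first.
C—E (1): add — endpoints in different components.
D—E (4): add — endpoints in different components.
B—G (8): add — endpoints in different components.
E—G (9): add — endpoints in different components.
A—G (10): add — endpoints in different components.
B—C (10): skip — B and C already connected.
B—E (13): skip — B and E already connected.
D—F (13): add — endpoints in different components.
MST edges: C—E, D—E, B—G, E—G, A—G, D—F; total weight 1+4+8+9+10+13 = 45.

45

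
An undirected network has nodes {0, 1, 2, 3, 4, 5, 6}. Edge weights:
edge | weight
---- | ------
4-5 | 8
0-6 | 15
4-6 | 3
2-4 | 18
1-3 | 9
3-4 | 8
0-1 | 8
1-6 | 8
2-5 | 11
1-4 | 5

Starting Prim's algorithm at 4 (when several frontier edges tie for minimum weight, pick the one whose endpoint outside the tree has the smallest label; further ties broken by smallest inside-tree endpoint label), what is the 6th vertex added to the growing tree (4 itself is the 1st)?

Prim's algorithm from 4:
Step 1: frontier [4-6 3, 1-4 5, 3-4 8, 4-5 8, 2-4 18] → take 4-6 (3); add 6.
Step 2: frontier [1-4 5, 3-4 8, 4-5 8, 2-4 18, 1-6 8, 0-6 15] → take 1-4 (5); add 1.
Step 3: frontier [0-1 8, 1-3 9, 3-4 8, 4-5 8, 2-4 18, 0-6 15] → take 0-1 (8); add 0.
Step 4: frontier [1-3 9, 3-4 8, 4-5 8, 2-4 18] → take 3-4 (8); add 3.
Step 5: frontier [4-5 8, 2-4 18] → take 4-5 (8); add 5.
Step 6: frontier [2-4 18, 2-5 11] → take 2-5 (11); add 2.
Vertex order: 4, 6, 1, 0, 3, 5, 2. The 6th vertex is 5.

5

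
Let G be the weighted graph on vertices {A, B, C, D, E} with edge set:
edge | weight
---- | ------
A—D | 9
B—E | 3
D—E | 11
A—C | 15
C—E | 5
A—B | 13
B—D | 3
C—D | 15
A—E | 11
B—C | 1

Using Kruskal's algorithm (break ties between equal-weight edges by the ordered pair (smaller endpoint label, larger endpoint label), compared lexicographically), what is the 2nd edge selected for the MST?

Sort edges by weight, then run Kruskal:
B—C (1): add. Components now {A} {B,C} {D} {E}
B—D (3): add. Components now {A} {B,C,D} {E}
B—E (3): add. Components now {A} {B,C,D,E}
C—E (5): skip — C and E already connected.
A—D (9): add. Components now {A,B,C,D,E}
The 2nd edge added is B—D.

B-D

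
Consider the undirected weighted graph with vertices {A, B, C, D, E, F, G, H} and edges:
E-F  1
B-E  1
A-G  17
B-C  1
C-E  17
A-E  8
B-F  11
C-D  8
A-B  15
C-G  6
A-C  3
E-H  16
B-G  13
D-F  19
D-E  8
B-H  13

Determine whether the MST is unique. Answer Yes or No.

No

Kruskal: consider edges lightest-first.
B-C (1): add — endpoints in different components.
B-E (1): add — endpoints in different components.
E-F (1): add — endpoints in different components.
A-C (3): add — endpoints in different components.
C-G (6): add — endpoints in different components.
A-E (8): skip — A and E already connected.
C-D (8): add — endpoints in different components.
D-E (8): skip — D and E already connected.
B-F (11): skip — B and F already connected.
B-G (13): skip — B and G already connected.
B-H (13): add — endpoints in different components.
Non-tree edge D-E has weight 8, equal to the heaviest edge on its tree cycle — swapping gives another MST of the same weight. Not unique.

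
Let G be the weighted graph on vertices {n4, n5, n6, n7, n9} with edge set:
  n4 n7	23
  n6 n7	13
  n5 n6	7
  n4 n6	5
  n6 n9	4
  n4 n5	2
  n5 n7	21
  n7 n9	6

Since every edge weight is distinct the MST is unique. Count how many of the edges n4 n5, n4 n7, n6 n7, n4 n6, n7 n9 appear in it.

Kruskal's algorithm — process edges by increasing weight (ties by edge label):
n4 n5 (2): add — endpoints in different components.
n6 n9 (4): add — endpoints in different components.
n4 n6 (5): add — endpoints in different components.
n7 n9 (6): add — endpoints in different components.
MST edge set: {n4 n5, n6 n9, n4 n6, n7 n9}.
Of the listed edges, {n4 n5, n4 n6, n7 n9} are in the MST → 3.

3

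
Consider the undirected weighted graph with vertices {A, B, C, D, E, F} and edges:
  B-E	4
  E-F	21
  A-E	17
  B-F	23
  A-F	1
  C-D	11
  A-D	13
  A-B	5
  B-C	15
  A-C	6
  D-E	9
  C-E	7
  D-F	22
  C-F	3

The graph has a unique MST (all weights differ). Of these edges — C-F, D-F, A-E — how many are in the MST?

1

Sort edges by weight, then run Kruskal:
A-F (1): add — endpoints in different components.
C-F (3): add — endpoints in different components.
B-E (4): add — endpoints in different components.
A-B (5): add — endpoints in different components.
A-C (6): skip — A and C already connected.
C-E (7): skip — C and E already connected.
D-E (9): add — endpoints in different components.
MST edge set: {A-F, C-F, B-E, A-B, D-E}.
Of the listed edges, {C-F} are in the MST → 1.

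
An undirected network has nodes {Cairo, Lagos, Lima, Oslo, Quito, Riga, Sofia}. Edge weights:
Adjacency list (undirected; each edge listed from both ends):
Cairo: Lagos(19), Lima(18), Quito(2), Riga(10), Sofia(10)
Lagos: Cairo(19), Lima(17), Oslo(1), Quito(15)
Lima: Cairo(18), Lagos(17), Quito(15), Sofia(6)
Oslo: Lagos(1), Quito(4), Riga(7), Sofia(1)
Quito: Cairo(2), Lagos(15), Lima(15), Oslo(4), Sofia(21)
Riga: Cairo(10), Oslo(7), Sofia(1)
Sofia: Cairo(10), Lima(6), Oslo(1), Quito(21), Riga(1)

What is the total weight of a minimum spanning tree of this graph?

15

Grow the tree from Sofia using Prim:
Step 1: cheapest edge leaving the tree is Oslo—Sofia (1); add Oslo.
Step 2: cheapest edge leaving the tree is Lagos—Oslo (1); add Lagos.
Step 3: cheapest edge leaving the tree is Riga—Sofia (1); add Riga.
Step 4: cheapest edge leaving the tree is Oslo—Quito (4); add Quito.
Step 5: cheapest edge leaving the tree is Cairo—Quito (2); add Cairo.
Step 6: cheapest edge leaving the tree is Lima—Sofia (6); add Lima.
MST edges: Oslo—Sofia, Lagos—Oslo, Riga—Sofia, Oslo—Quito, Cairo—Quito, Lima—Sofia; total weight 1+1+1+4+2+6 = 15.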